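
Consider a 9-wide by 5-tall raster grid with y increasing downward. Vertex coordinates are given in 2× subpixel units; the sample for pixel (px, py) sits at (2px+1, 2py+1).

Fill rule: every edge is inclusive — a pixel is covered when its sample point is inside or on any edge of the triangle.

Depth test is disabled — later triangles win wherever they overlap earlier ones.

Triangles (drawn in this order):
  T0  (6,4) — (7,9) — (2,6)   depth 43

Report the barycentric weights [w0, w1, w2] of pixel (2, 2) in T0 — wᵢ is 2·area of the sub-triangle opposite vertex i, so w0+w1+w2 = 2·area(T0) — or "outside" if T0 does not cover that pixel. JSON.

T0:
  2·area = 22
  edge (6, 4)→(7, 9): d=(1,5) inclusive
  edge (7, 9)→(2, 6): d=(-5,-3) inclusive
  edge (2, 6)→(6, 4): d=(4,-2) inclusive
    (2,2)@(5, 5): e=[6,14,2] → X
    (3,2)@(7, 5): e=[-4,20,6] → .
    (2,3)@(5, 7): e=[8,4,10] → X
    (3,3)@(7, 7): e=[-2,10,14] → .
    (2,4)@(5, 9): e=[10,-6,18] → .
    (3,4)@(7, 9): e=[0,0,22] → X  [on edge]
    (4,4)@(9, 9): e=[-10,6,26] → .
  covered (3 px):
    . . . . . . . . .
    . . . . . . . . .
    . . X . . . . . .
    . . X . . . . . .
    . . . X . . . . .

Result: [14,2,6]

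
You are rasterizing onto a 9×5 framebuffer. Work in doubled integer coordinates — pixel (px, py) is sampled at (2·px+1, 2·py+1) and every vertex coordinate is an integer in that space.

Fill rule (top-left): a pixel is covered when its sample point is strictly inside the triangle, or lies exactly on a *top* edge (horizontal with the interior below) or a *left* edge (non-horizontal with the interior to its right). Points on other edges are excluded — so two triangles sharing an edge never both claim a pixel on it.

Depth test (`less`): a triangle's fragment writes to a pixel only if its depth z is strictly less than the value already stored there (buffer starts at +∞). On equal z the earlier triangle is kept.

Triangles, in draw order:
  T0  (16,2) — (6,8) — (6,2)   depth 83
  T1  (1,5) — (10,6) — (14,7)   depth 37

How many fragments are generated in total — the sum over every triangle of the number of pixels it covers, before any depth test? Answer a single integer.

T0:
  2·area = 60
  edge (16, 2)→(6, 8): d=(-10,6) right/bottom  bias=-1
  edge (6, 8)→(6, 2): d=(0,-6) top-left  bias=+0
  edge (6, 2)→(16, 2): d=(10,0) top-left  bias=+0
    (3,1)@(7, 3): e=[44,6,10] → #
    (4,1)@(9, 3): e=[32,18,10] → #
    (5,1)@(11, 3): e=[20,30,10] → #
    (6,1)@(13, 3): e=[8,42,10] → #
    (7,1)@(15, 3): e=[-4,54,10] → ·
    (3,2)@(7, 5): e=[24,6,30] → #
    (5,2)@(11, 5): e=[0,30,30] → ·  [on edge]
    (6,2)@(13, 5): e=[-12,42,30] → ·
    (3,3)@(7, 7): e=[4,6,50] → #
    (4,3)@(9, 7): e=[-8,18,50] → ·
    (3,4)@(7, 9): e=[-16,6,70] → ·
  covered (7 px):
    · · · · · · · · ·
    · · · # # # # · ·
    · · · # # · · · ·
    · · · # · · · · ·
    · · · · · · · · ·
T1:
  2·area = 5
  edge (1, 5)→(10, 6): d=(9,1) right/bottom  bias=-1
  edge (10, 6)→(14, 7): d=(4,1) right/bottom  bias=-1
  edge (14, 7)→(1, 5): d=(-13,-2) top-left  bias=+0
    (0,2)@(1, 5): e=[0,5,0] → ·  [on edge]
  covered (0 px):
    · · · · · · · · ·
    · · · · · · · · ·
    · · · · · · · · ·
    · · · · · · · · ·
    · · · · · · · · ·

Answer: 7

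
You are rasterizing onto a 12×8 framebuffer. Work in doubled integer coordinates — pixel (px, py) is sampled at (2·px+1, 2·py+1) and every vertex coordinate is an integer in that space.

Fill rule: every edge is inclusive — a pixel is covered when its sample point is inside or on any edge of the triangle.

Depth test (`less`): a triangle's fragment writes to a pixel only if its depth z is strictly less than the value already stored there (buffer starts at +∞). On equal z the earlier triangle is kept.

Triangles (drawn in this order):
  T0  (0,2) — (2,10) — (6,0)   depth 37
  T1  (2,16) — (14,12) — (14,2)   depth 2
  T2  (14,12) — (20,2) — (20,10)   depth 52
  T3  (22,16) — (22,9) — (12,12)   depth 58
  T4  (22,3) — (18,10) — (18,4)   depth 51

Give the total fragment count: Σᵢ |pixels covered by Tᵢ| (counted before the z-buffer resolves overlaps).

T0:
  2·area = 52  (B↔C swapped to make it positive)
  edge (0, 2)→(6, 0): d=(6,-2) inclusive
  edge (6, 0)→(2, 10): d=(-4,10) inclusive
  edge (2, 10)→(0, 2): d=(-2,-8) inclusive
    (1,0)@(3, 1): e=[0,26,26] → █  [on edge]
    (2,0)@(5, 1): e=[4,6,42] → █
    (3,0)@(7, 1): e=[8,-14,58] → ·
    (0,1)@(1, 3): e=[8,38,6] → █
    (2,1)@(5, 3): e=[16,-2,38] → ·
    (0,2)@(1, 5): e=[20,30,2] → █
    (2,2)@(5, 5): e=[28,-10,34] → ·
    (0,3)@(1, 7): e=[32,22,-2] → ·
    (1,3)@(3, 7): e=[36,2,14] → █
    (2,3)@(5, 7): e=[40,-18,30] → ·
    (1,4)@(3, 9): e=[48,-6,10] → ·
  covered (7 px):
    · █ █ · · · · · · · · ·
    █ █ · · · · · · · · · ·
    █ █ · · · · · · · · · ·
    · █ · · · · · · · · · ·
    · · · · · · · · · · · ·
    · · · · · · · · · · · ·
    · · · · · · · · · · · ·
    · · · · · · · · · · · ·
T1:
  2·area = 120  (B↔C swapped to make it positive)
  edge (2, 16)→(14, 2): d=(12,-14) inclusive
  edge (14, 2)→(14, 12): d=(0,10) inclusive
  edge (14, 12)→(2, 16): d=(-12,4) inclusive
    (6,2)@(13, 5): e=[22,10,88] → █
    (7,2)@(15, 5): e=[50,-10,80] → ·
    (5,3)@(11, 7): e=[18,30,72] → █
    (7,3)@(15, 7): e=[74,-10,56] → ·
    (4,4)@(9, 9): e=[14,50,56] → █
    (7,4)@(15, 9): e=[98,-10,32] → ·
    (11,4)@(23, 9): e=[210,-90,0] → ·  [on edge]
    (3,5)@(7, 11): e=[10,70,40] → █
    (7,5)@(15, 11): e=[122,-10,8] → ·
    (8,5)@(17, 11): e=[150,-30,0] → ·  [on edge]
    (2,6)@(5, 13): e=[6,90,24] → █
    (5,6)@(11, 13): e=[90,30,0] → █  [on edge]
    (2,7)@(5, 15): e=[30,90,0] → █  [on edge]
  covered (16 px):
    · · · · · · · · · · · ·
    · · · · · · · · · · · ·
    · · · · · · █ · · · · ·
    · · · · · █ █ · · · · ·
    · · · · █ █ █ · · · · ·
    · · · █ █ █ █ · · · · ·
    · · █ █ █ █ · · · · · ·
    · █ █ · · · · · · · · ·
T2:
  2·area = 48
  edge (14, 12)→(20, 2): d=(6,-10) inclusive
  edge (20, 2)→(20, 10): d=(0,8) inclusive
  edge (20, 10)→(14, 12): d=(-6,2) inclusive
    (9,2)@(19, 5): e=[8,8,32] → █
    (10,2)@(21, 5): e=[28,-8,28] → ·
    (8,3)@(17, 7): e=[0,24,24] → █  [on edge]
    (10,3)@(21, 7): e=[40,-8,16] → ·
    (8,4)@(17, 9): e=[12,24,12] → █
    (10,4)@(21, 9): e=[52,-8,4] → ·
    (11,4)@(23, 9): e=[72,-24,0] → ·  [on edge]
    (7,5)@(15, 11): e=[4,40,4] → █
    (8,5)@(17, 11): e=[24,24,0] → █  [on edge]
    (9,5)@(19, 11): e=[44,8,-4] → ·
    (5,6)@(11, 13): e=[-24,72,0] → ·  [on edge]
    (7,6)@(15, 13): e=[16,40,-8] → ·
    (2,7)@(5, 15): e=[-72,120,0] → ·  [on edge]
  covered (7 px):
    · · · · · · · · · · · ·
    · · · · · · · · · · · ·
    · · · · · · · · · █ · ·
    · · · · · · · · █ █ · ·
    · · · · · · · · █ █ · ·
    · · · · · · · █ █ · · ·
    · · · · · · · · · · · ·
    · · · · · · · · · · · ·
T3:
  2·area = 70  (B↔C swapped to make it positive)
  edge (22, 16)→(12, 12): d=(-10,-4) inclusive
  edge (12, 12)→(22, 9): d=(10,-3) inclusive
  edge (22, 9)→(22, 16): d=(0,7) inclusive
    (8,5)@(17, 11): e=[30,5,35] → █
    (9,5)@(19, 11): e=[38,11,21] → █
    (10,5)@(21, 11): e=[46,17,7] → █
    (11,5)@(23, 11): e=[54,23,-7] → ·
    (7,6)@(15, 13): e=[2,19,49] → █
    (11,6)@(23, 13): e=[34,43,-7] → ·
    (7,7)@(15, 15): e=[-18,39,49] → ·
    (8,7)@(17, 15): e=[-10,45,35] → ·
    (9,7)@(19, 15): e=[-2,51,21] → ·
    (10,7)@(21, 15): e=[6,57,7] → █
    (11,7)@(23, 15): e=[14,63,-7] → ·
  covered (8 px):
    · · · · · · · · · · · ·
    · · · · · · · · · · · ·
    · · · · · · · · · · · ·
    · · · · · · · · · · · ·
    · · · · · · · · · · · ·
    · · · · · · · · █ █ █ ·
    · · · · · · · █ █ █ █ ·
    · · · · · · · · · · █ ·
T4:
  2·area = 24
  edge (22, 3)→(18, 10): d=(-4,7) inclusive
  edge (18, 10)→(18, 4): d=(0,-6) inclusive
  edge (18, 4)→(22, 3): d=(4,-1) inclusive
    (9,2)@(19, 5): e=[13,6,5] → █
    (10,2)@(21, 5): e=[-1,18,7] → ·
    (9,3)@(19, 7): e=[5,6,13] → █
    (10,3)@(21, 7): e=[-9,18,15] → ·
    (9,4)@(19, 9): e=[-3,6,21] → ·
  covered (2 px):
    · · · · · · · · · · · ·
    · · · · · · · · · · · ·
    · · · · · · · · · █ · ·
    · · · · · · · · · █ · ·
    · · · · · · · · · · · ·
    · · · · · · · · · · · ·
    · · · · · · · · · · · ·
    · · · · · · · · · · · ·

Answer: 40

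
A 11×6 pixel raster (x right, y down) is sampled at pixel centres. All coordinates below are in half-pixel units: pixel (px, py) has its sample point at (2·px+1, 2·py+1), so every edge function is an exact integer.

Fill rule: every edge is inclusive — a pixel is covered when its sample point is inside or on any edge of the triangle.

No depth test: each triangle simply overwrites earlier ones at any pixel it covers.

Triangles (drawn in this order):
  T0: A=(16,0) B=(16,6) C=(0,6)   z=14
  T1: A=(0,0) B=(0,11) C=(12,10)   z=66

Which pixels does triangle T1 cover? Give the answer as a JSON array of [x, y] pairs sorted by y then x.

T0:
  2·area = 96
  edge (16, 0)→(16, 6): d=(0,6) inclusive
  edge (16, 6)→(0, 6): d=(-16,0) inclusive
  edge (0, 6)→(16, 0): d=(16,-6) inclusive
    (7,0)@(15, 1): e=[6,80,10] → █
    (8,0)@(17, 1): e=[-6,80,22] → ·
    (4,1)@(9, 3): e=[42,48,6] → █
    (5,1)@(11, 3): e=[30,48,18] → █
    (6,1)@(13, 3): e=[18,48,30] → █
    (8,1)@(17, 3): e=[-6,48,54] → ·
    (1,2)@(3, 5): e=[78,16,2] → █
    (2,2)@(5, 5): e=[66,16,14] → █
    (3,2)@(7, 5): e=[54,16,26] → █
    (8,2)@(17, 5): e=[-6,16,86] → ·
    (1,3)@(3, 7): e=[78,-16,34] → ·
    (2,3)@(5, 7): e=[66,-16,46] → ·
  covered (12 px):
    · · · · · · · █ · · ·
    · · · · █ █ █ █ · · ·
    · █ █ █ █ █ █ █ · · ·
    · · · · · · · · · · ·
    · · · · · · · · · · ·
    · · · · · · · · · · ·
T1:
  2·area = 132  (B↔C swapped to make it positive)
  edge (0, 0)→(12, 10): d=(12,10) inclusive
  edge (12, 10)→(0, 11): d=(-12,1) inclusive
  edge (0, 11)→(0, 0): d=(0,-11) inclusive
    (0,0)@(1, 1): e=[2,119,11] → █
    (1,0)@(3, 1): e=[-18,117,33] → ·
    (0,1)@(1, 3): e=[26,95,11] → █
    (1,1)@(3, 3): e=[6,93,33] → █
    (2,1)@(5, 3): e=[-14,91,55] → ·
    (0,2)@(1, 5): e=[50,71,11] → █
    (2,2)@(5, 5): e=[10,67,55] → █
    (3,2)@(7, 5): e=[-10,65,77] → ·
    (0,3)@(1, 7): e=[74,47,11] → █
    (3,3)@(7, 7): e=[14,41,77] → █
    (4,3)@(9, 7): e=[-6,39,99] → ·
    (0,4)@(1, 9): e=[98,23,11] → █
  covered (15 px):
    █ · · · · · · · · · ·
    █ █ · · · · · · · · ·
    █ █ █ · · · · · · · ·
    █ █ █ █ · · · · · · ·
    █ █ █ █ █ · · · · · ·
    · · · · · · · · · · ·

Answer: [[0,0],[0,1],[1,1],[0,2],[1,2],[2,2],[0,3],[1,3],[2,3],[3,3],[0,4],[1,4],[2,4],[3,4],[4,4]]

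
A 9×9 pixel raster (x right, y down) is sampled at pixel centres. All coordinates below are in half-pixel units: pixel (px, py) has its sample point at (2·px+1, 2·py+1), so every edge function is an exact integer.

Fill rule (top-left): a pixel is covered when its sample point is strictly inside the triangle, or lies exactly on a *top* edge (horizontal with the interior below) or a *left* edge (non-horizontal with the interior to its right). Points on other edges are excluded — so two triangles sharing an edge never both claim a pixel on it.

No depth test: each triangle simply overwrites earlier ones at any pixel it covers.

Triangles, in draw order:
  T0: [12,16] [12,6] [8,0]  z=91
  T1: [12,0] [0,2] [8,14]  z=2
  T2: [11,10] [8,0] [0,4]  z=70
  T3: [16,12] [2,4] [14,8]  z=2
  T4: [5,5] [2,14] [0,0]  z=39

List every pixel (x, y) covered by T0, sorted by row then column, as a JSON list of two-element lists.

T0:
  2·area = 40  (B↔C swapped to make it positive)
  edge (12, 16)→(8, 0): d=(-4,-16) top-left  bias=+0
  edge (8, 0)→(12, 6): d=(4,6) right/bottom  bias=-1
  edge (12, 6)→(12, 16): d=(0,10) right/bottom  bias=-1
    (4,1)@(9, 3): e=[4,6,30] → #
    (5,1)@(11, 3): e=[36,-6,10] → ·
    (4,2)@(9, 5): e=[-4,14,30] → ·
    (5,2)@(11, 5): e=[28,2,10] → #
    (6,2)@(13, 5): e=[60,-10,-10] → ·
    (5,3)@(11, 7): e=[20,10,10] → #
    (6,3)@(13, 7): e=[52,-2,-10] → ·
    (5,4)@(11, 9): e=[12,18,10] → #
    (6,4)@(13, 9): e=[44,6,-10] → ·
    (5,5)@(11, 11): e=[4,26,10] → #
    (6,5)@(13, 11): e=[36,14,-10] → ·
    (5,6)@(11, 13): e=[-4,34,10] → ·
  covered (5 px):
    · · · · · · · · ·
    · · · · # · · · ·
    · · · · · # · · ·
    · · · · · # · · ·
    · · · · · # · · ·
    · · · · · # · · ·
    · · · · · · · · ·
    · · · · · · · · ·
    · · · · · · · · ·
T1:
  2·area = 160  (B↔C swapped to make it positive)
  edge (12, 0)→(8, 14): d=(-4,14) right/bottom  bias=-1
  edge (8, 14)→(0, 2): d=(-8,-12) top-left  bias=+0
  edge (0, 2)→(12, 0): d=(12,-2) top-left  bias=+0
    (3,0)@(7, 1): e=[66,92,2] → #
    (4,0)@(9, 1): e=[38,116,6] → #
    (5,0)@(11, 1): e=[10,140,10] → #
    (6,0)@(13, 1): e=[-18,164,14] → ·
    (0,1)@(1, 3): e=[142,4,14] → #
    (1,1)@(3, 3): e=[114,28,18] → #
    (2,1)@(5, 3): e=[86,52,22] → #
    (6,1)@(13, 3): e=[-26,148,38] → ·
    (0,2)@(1, 5): e=[134,-12,38] → ·
    (1,2)@(3, 5): e=[106,12,42] → #
    (5,2)@(11, 5): e=[-6,108,58] → ·
    (1,3)@(3, 7): e=[98,-4,66] → ·
  covered (20 px):
    · · · # # # · · ·
    # # # # # # · · ·
    · # # # # · · · ·
    · · # # # · · · ·
    · · # # # · · · ·
    · · · # · · · · ·
    · · · · · · · · ·
    · · · · · · · · ·
    · · · · · · · · ·
T2:
  2·area = 92  (B↔C swapped to make it positive)
  edge (11, 10)→(0, 4): d=(-11,-6) top-left  bias=+0
  edge (0, 4)→(8, 0): d=(8,-4) top-left  bias=+0
  edge (8, 0)→(11, 10): d=(3,10) right/bottom  bias=-1
    (3,0)@(7, 1): e=[75,4,13] → #
    (4,0)@(9, 1): e=[87,12,-7] → ·
    (1,1)@(3, 3): e=[29,4,59] → #
    (2,1)@(5, 3): e=[41,12,39] → #
    (4,1)@(9, 3): e=[65,28,-1] → ·
    (1,2)@(3, 5): e=[7,20,65] → #
    (4,2)@(9, 5): e=[43,44,5] → #
    (5,2)@(11, 5): e=[55,52,-15] → ·
    (1,3)@(3, 7): e=[-15,36,71] → ·
    (2,3)@(5, 7): e=[-3,44,51] → ·
    (3,3)@(7, 7): e=[9,52,31] → #
    (5,3)@(11, 7): e=[33,68,-9] → ·
  covered (10 px):
    · · · # · · · · ·
    · # # # · · · · ·
    · # # # # · · · ·
    · · · # # · · · ·
    · · · · · · · · ·
    · · · · · · · · ·
    · · · · · · · · ·
    · · · · · · · · ·
    · · · · · · · · ·
T3:
  2·area = 40
  edge (16, 12)→(2, 4): d=(-14,-8) top-left  bias=+0
  edge (2, 4)→(14, 8): d=(12,4) right/bottom  bias=-1
  edge (14, 8)→(16, 12): d=(2,4) right/bottom  bias=-1
    (2,2)@(5, 5): e=[10,0,30] → ·  [on edge]
    (4,3)@(9, 7): e=[14,8,18] → #
    (5,3)@(11, 7): e=[30,0,10] → ·  [on edge]
    (4,4)@(9, 9): e=[-14,32,22] → ·
    (5,4)@(11, 9): e=[2,24,14] → #
    (6,4)@(13, 9): e=[18,16,6] → #
    (7,4)@(15, 9): e=[34,8,-2] → ·
    (8,4)@(17, 9): e=[50,0,-10] → ·  [on edge]
    (5,5)@(11, 11): e=[-26,48,18] → ·
    (6,5)@(13, 11): e=[-10,40,10] → ·
    (7,5)@(15, 11): e=[6,32,2] → #
    (8,5)@(17, 11): e=[22,24,-6] → ·
  covered (4 px):
    · · · · · · · · ·
    · · · · · · · · ·
    · · · · · · · · ·
    · · · · # · · · ·
    · · · · · # # · ·
    · · · · · · · # ·
    · · · · · · · · ·
    · · · · · · · · ·
    · · · · · · · · ·
T4:
  2·area = 60
  edge (5, 5)→(2, 14): d=(-3,9) right/bottom  bias=-1
  edge (2, 14)→(0, 0): d=(-2,-14) top-left  bias=+0
  edge (0, 0)→(5, 5): d=(5,5) right/bottom  bias=-1
    (0,0)@(1, 1): e=[48,12,0] → ·  [on edge]
    (0,1)@(1, 3): e=[42,8,10] → #
    (1,1)@(3, 3): e=[24,36,0] → ·  [on edge]
    (0,2)@(1, 5): e=[36,4,20] → #
    (1,2)@(3, 5): e=[18,32,10] → #
    (2,2)@(5, 5): e=[0,60,0] → ·  [on edge]
    (0,3)@(1, 7): e=[30,0,30] → #  [on edge]
    (2,3)@(5, 7): e=[-6,56,10] → ·
    (3,3)@(7, 7): e=[-24,84,0] → ·  [on edge]
    (0,4)@(1, 9): e=[24,-4,40] → ·
    (1,4)@(3, 9): e=[6,24,30] → #
    (2,4)@(5, 9): e=[-12,52,20] → ·
    (4,4)@(9, 9): e=[-48,108,0] → ·  [on edge]
    (1,5)@(3, 11): e=[0,20,40] → ·  [on edge]
    (5,5)@(11, 11): e=[-72,132,0] → ·  [on edge]
    (6,6)@(13, 13): e=[-96,156,0] → ·  [on edge]
    (7,7)@(15, 15): e=[-120,180,0] → ·  [on edge]
    (0,8)@(1, 17): e=[0,-20,80] → ·  [on edge]
    (8,8)@(17, 17): e=[-144,204,0] → ·  [on edge]
  covered (6 px):
    · · · · · · · · ·
    # · · · · · · · ·
    # # · · · · · · ·
    # # · · · · · · ·
    · # · · · · · · ·
    · · · · · · · · ·
    · · · · · · · · ·
    · · · · · · · · ·
    · · · · · · · · ·

Result: [[4,1],[5,2],[5,3],[5,4],[5,5]]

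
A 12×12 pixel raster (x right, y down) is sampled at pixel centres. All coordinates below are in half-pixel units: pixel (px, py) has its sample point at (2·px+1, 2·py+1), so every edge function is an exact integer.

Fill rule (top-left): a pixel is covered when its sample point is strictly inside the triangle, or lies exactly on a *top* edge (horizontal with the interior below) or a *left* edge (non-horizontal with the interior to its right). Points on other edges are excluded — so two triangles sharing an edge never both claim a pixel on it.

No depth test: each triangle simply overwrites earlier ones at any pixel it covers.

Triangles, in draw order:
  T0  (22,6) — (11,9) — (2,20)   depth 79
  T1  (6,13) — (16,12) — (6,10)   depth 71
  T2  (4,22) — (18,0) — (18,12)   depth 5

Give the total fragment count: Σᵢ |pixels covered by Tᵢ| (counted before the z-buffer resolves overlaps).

T0:
  2·area = 94  (B↔C swapped to make it positive)
  edge (22, 6)→(2, 20): d=(-20,14) right/bottom  bias=-1
  edge (2, 20)→(11, 9): d=(9,-11) top-left  bias=+0
  edge (11, 9)→(22, 6): d=(11,-3) top-left  bias=+0
    (9,3)@(19, 7): e=[22,70,2] → X
    (10,3)@(21, 7): e=[-6,92,8] → .
    (5,4)@(11, 9): e=[94,0,0] → X  [on edge]
    (6,4)@(13, 9): e=[66,22,6] → X
    (7,4)@(15, 9): e=[38,44,12] → X
    (8,4)@(17, 9): e=[10,66,18] → X
    (9,4)@(19, 9): e=[-18,88,24] → .
    (5,5)@(11, 11): e=[54,18,22] → X
    (7,5)@(15, 11): e=[-2,62,34] → .
    (8,5)@(17, 11): e=[-30,84,40] → .
    (4,6)@(9, 13): e=[42,14,38] → X
    (6,6)@(13, 13): e=[-14,58,50] → .
  covered (13 px):
    . . . . . . . . . . . .
    . . . . . . . . . . . .
    . . . . . . . . . . . .
    . . . . . . . . . X . .
    . . . . . X X X X . . .
    . . . . . X X . . . . .
    . . . . X X . . . . . .
    . . . X X . . . . . . .
    . . X . . . . . . . . .
    . X . . . . . . . . . .
    . . . . . . . . . . . .
    . . . . . . . . . . . .
T1:
  2·area = 30  (B↔C swapped to make it positive)
  edge (6, 13)→(6, 10): d=(0,-3) top-left  bias=+0
  edge (6, 10)→(16, 12): d=(10,2) right/bottom  bias=-1
  edge (16, 12)→(6, 13): d=(-10,1) right/bottom  bias=-1
    (0,4)@(1, 9): e=[-15,0,45] → .  [on edge]
    (3,5)@(7, 11): e=[3,8,19] → X
    (4,5)@(9, 11): e=[9,4,17] → X
    (5,5)@(11, 11): e=[15,0,15] → .  [on edge]
    (3,6)@(7, 13): e=[3,28,-1] → .
    (4,6)@(9, 13): e=[9,24,-3] → .
    (10,6)@(21, 13): e=[45,0,-15] → .  [on edge]
  covered (2 px):
    . . . . . . . . . . . .
    . . . . . . . . . . . .
    . . . . . . . . . . . .
    . . . . . . . . . . . .
    . . . . . . . . . . . .
    . . . X X . . . . . . .
    . . . . . . . . . . . .
    . . . . . . . . . . . .
    . . . . . . . . . . . .
    . . . . . . . . . . . .
    . . . . . . . . . . . .
    . . . . . . . . . . . .
T2:
  2·area = 168
  edge (4, 22)→(18, 0): d=(14,-22) top-left  bias=+0
  edge (18, 0)→(18, 12): d=(0,12) right/bottom  bias=-1
  edge (18, 12)→(4, 22): d=(-14,10) right/bottom  bias=-1
    (8,1)@(17, 3): e=[20,12,136] → X
    (9,1)@(19, 3): e=[64,-12,116] → .
    (7,2)@(15, 5): e=[4,36,128] → X
    (9,2)@(19, 5): e=[92,-12,88] → .
    (7,3)@(15, 7): e=[32,36,100] → X
    (9,3)@(19, 7): e=[120,-12,60] → .
    (6,4)@(13, 9): e=[16,60,92] → X
    (9,4)@(19, 9): e=[148,-12,32] → .
    (5,5)@(11, 11): e=[0,84,84] → X  [on edge]
    (9,5)@(19, 11): e=[176,-12,4] → .
    (5,6)@(11, 13): e=[28,84,56] → X
    (8,6)@(17, 13): e=[160,12,-4] → .
    (5,8)@(11, 17): e=[84,84,0] → .  [on edge]
  covered (21 px):
    . . . . . . . . . . . .
    . . . . . . . . X . . .
    . . . . . . . X X . . .
    . . . . . . . X X . . .
    . . . . . . X X X . . .
    . . . . . X X X X . . .
    . . . . . X X X . . . .
    . . . . X X X . . . . .
    . . . . X . . . . . . .
    . . . X . . . . . . . .
    . . X . . . . . . . . .
    . . . . . . . . . . . .

Result: 36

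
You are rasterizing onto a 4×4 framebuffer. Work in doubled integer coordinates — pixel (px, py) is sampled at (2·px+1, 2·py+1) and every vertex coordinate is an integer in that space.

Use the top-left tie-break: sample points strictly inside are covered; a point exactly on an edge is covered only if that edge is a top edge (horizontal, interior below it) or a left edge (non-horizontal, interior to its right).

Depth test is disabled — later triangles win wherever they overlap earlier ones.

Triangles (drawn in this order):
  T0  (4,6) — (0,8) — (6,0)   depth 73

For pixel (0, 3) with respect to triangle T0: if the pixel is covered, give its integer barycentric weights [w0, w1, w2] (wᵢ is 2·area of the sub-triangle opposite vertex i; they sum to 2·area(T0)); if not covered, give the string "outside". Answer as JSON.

T0:
  2·area = 20
  edge (4, 6)→(0, 8): d=(-4,2) right/bottom  bias=-1
  edge (0, 8)→(6, 0): d=(6,-8) top-left  bias=+0
  edge (6, 0)→(4, 6): d=(-2,6) right/bottom  bias=-1
    (2,1)@(5, 3): e=[10,10,0] → ·  [on edge]
    (1,2)@(3, 5): e=[6,6,8] → #
    (2,2)@(5, 5): e=[2,22,-4] → ·
    (0,3)@(1, 7): e=[2,2,16] → #
    (1,3)@(3, 7): e=[-2,18,4] → ·
  covered (2 px):
    · · · ·
    · · · ·
    · # · ·
    # · · ·

Result: [2,16,2]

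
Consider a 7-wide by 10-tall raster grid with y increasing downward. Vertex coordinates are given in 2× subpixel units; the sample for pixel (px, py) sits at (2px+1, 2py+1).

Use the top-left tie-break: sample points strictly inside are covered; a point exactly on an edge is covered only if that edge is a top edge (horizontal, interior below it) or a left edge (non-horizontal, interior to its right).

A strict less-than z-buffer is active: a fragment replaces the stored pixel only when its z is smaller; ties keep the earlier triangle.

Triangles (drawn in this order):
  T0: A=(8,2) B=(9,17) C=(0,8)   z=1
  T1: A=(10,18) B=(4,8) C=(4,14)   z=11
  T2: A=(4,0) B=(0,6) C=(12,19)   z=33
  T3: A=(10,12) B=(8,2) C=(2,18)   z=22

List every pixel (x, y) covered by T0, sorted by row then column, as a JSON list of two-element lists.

T0:
  2·area = 126
  edge (8, 2)→(9, 17): d=(1,15) right/bottom  bias=-1
  edge (9, 17)→(0, 8): d=(-9,-9) top-left  bias=+0
  edge (0, 8)→(8, 2): d=(8,-6) top-left  bias=+0
    (3,1)@(7, 3): e=[16,108,2] → #
    (4,1)@(9, 3): e=[-14,126,14] → ·
    (2,2)@(5, 5): e=[48,72,6] → #
    (4,2)@(9, 5): e=[-12,108,30] → ·
    (1,3)@(3, 7): e=[80,36,10] → #
    (4,3)@(9, 7): e=[-10,90,46] → ·
    (0,4)@(1, 9): e=[112,0,14] → #  [on edge]
    (4,4)@(9, 9): e=[-8,72,62] → ·
    (0,5)@(1, 11): e=[114,-18,30] → ·
    (1,5)@(3, 11): e=[84,0,42] → #  [on edge]
    (4,5)@(9, 11): e=[-6,54,78] → ·
    (1,6)@(3, 13): e=[86,-18,58] → ·
    (2,6)@(5, 13): e=[56,0,70] → #  [on edge]
    (3,7)@(7, 15): e=[28,0,98] → #  [on edge]
    (4,8)@(9, 17): e=[0,0,126] → ·  [on edge]
    (5,9)@(11, 19): e=[-28,0,154] → ·  [on edge]
  covered (16 px):
    · · · · · · ·
    · · · # · · ·
    · · # # · · ·
    · # # # · · ·
    # # # # · · ·
    · # # # · · ·
    · · # # · · ·
    · · · # · · ·
    · · · · · · ·
    · · · · · · ·
T1:
  2·area = 36  (B↔C swapped to make it positive)
  edge (10, 18)→(4, 14): d=(-6,-4) top-left  bias=+0
  edge (4, 14)→(4, 8): d=(0,-6) top-left  bias=+0
  edge (4, 8)→(10, 18): d=(6,10) right/bottom  bias=-1
    (0,1)@(1, 3): e=[54,-18,0] → ·  [on edge]
    (2,5)@(5, 11): e=[22,6,8] → #
    (3,5)@(7, 11): e=[30,18,-12] → ·
    (2,6)@(5, 13): e=[10,6,20] → #
    (3,6)@(7, 13): e=[18,18,0] → ·  [on edge]
    (2,7)@(5, 15): e=[-2,6,32] → ·
    (3,7)@(7, 15): e=[6,18,12] → #
    (4,7)@(9, 15): e=[14,30,-8] → ·
    (3,8)@(7, 17): e=[-6,18,24] → ·
    (4,8)@(9, 17): e=[2,30,4] → #
    (5,8)@(11, 17): e=[10,42,-16] → ·
    (4,9)@(9, 19): e=[-10,30,16] → ·
  covered (4 px):
    · · · · · · ·
    · · · · · · ·
    · · · · · · ·
    · · · · · · ·
    · · · · · · ·
    · · # · · · ·
    · · # · · · ·
    · · · # · · ·
    · · · · # · ·
    · · · · · · ·
T2:
  2·area = 124  (B↔C swapped to make it positive)
  edge (4, 0)→(12, 19): d=(8,19) right/bottom  bias=-1
  edge (12, 19)→(0, 6): d=(-12,-13) top-left  bias=+0
  edge (0, 6)→(4, 0): d=(4,-6) top-left  bias=+0
    (1,1)@(3, 3): e=[43,75,6] → #
    (2,1)@(5, 3): e=[5,101,18] → #
    (3,1)@(7, 3): e=[-33,127,30] → ·
    (0,2)@(1, 5): e=[97,25,2] → #
    (3,2)@(7, 5): e=[-17,103,38] → ·
    (0,3)@(1, 7): e=[113,1,10] → #
    (3,3)@(7, 7): e=[-1,79,46] → ·
    (0,4)@(1, 9): e=[129,-23,18] → ·
    (1,4)@(3, 9): e=[91,3,30] → #
    (3,4)@(7, 9): e=[15,55,54] → #
    (4,4)@(9, 9): e=[-23,81,66] → ·
    (1,5)@(3, 11): e=[107,-21,38] → ·
  covered (17 px):
    · · · · · · ·
    · # # · · · ·
    # # # · · · ·
    # # # · · · ·
    · # # # · · ·
    · · # # · · ·
    · · · # # · ·
    · · · · # · ·
    · · · · · # ·
    · · · · · · ·
T3:
  2·area = 92  (B↔C swapped to make it positive)
  edge (10, 12)→(2, 18): d=(-8,6) right/bottom  bias=-1
  edge (2, 18)→(8, 2): d=(6,-16) top-left  bias=+0
  edge (8, 2)→(10, 12): d=(2,10) right/bottom  bias=-1
    (3,2)@(7, 5): e=[74,2,16] → #
    (4,2)@(9, 5): e=[62,34,-4] → ·
    (3,3)@(7, 7): e=[58,14,20] → #
    (4,3)@(9, 7): e=[46,46,0] → ·  [on edge]
    (3,4)@(7, 9): e=[42,26,24] → #
    (4,4)@(9, 9): e=[30,58,4] → #
    (5,4)@(11, 9): e=[18,90,-16] → ·
    (2,5)@(5, 11): e=[38,6,48] → #
    (5,5)@(11, 11): e=[2,102,-12] → ·
    (2,6)@(5, 13): e=[22,18,52] → #
    (4,6)@(9, 13): e=[-2,82,12] → ·
    (2,7)@(5, 15): e=[6,30,56] → #
    (5,8)@(11, 17): e=[-46,138,0] → ·  [on edge]
  covered (11 px):
    · · · · · · ·
    · · · · · · ·
    · · · # · · ·
    · · · # · · ·
    · · · # # · ·
    · · # # # · ·
    · · # # · · ·
    · · # · · · ·
    · # · · · · ·
    · · · · · · ·

Answer: [[3,1],[2,2],[3,2],[1,3],[2,3],[3,3],[0,4],[1,4],[2,4],[3,4],[1,5],[2,5],[3,5],[2,6],[3,6],[3,7]]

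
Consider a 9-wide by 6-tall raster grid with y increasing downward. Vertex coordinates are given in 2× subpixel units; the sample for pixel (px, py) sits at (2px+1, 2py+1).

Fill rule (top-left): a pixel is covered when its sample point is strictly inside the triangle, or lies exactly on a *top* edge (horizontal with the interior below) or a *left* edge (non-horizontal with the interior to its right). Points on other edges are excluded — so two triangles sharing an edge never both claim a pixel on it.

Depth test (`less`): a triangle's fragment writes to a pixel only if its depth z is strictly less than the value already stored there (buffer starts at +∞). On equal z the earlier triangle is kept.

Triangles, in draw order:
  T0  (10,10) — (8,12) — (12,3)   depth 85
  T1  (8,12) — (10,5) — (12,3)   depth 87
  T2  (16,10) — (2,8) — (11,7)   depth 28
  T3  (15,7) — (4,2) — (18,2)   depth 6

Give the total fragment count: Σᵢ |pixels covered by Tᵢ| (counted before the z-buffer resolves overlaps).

T0:
  2·area = 10
  edge (10, 10)→(8, 12): d=(-2,2) right/bottom  bias=-1
  edge (8, 12)→(12, 3): d=(4,-9) top-left  bias=+0
  edge (12, 3)→(10, 10): d=(-2,7) right/bottom  bias=-1
    (8,1)@(17, 3): e=[0,45,-35] → ·  [on edge]
    (7,2)@(15, 5): e=[0,35,-25] → ·  [on edge]
    (6,3)@(13, 7): e=[0,25,-15] → ·  [on edge]
    (5,4)@(11, 9): e=[0,15,-5] → ·  [on edge]
    (4,5)@(9, 11): e=[0,5,5] → ·  [on edge]
  covered (0 px):
    · · · · · · · · ·
    · · · · · · · · ·
    · · · · · · · · ·
    · · · · · · · · ·
    · · · · · · · · ·
    · · · · · · · · ·
T1:
  2·area = 10
  edge (8, 12)→(10, 5): d=(2,-7) top-left  bias=+0
  edge (10, 5)→(12, 3): d=(2,-2) top-left  bias=+0
  edge (12, 3)→(8, 12): d=(-4,9) right/bottom  bias=-1
    (5,2)@(11, 5): e=[7,2,1] → #
    (6,2)@(13, 5): e=[21,6,-17] → ·
    (5,3)@(11, 7): e=[11,6,-7] → ·
    (4,4)@(9, 9): e=[1,6,3] → #
    (5,4)@(11, 9): e=[15,10,-15] → ·
    (4,5)@(9, 11): e=[5,10,-5] → ·
  covered (2 px):
    · · · · · · · · ·
    · · · · · · · · ·
    · · · · · # · · ·
    · · · · · · · · ·
    · · · · # · · · ·
    · · · · · · · · ·
T2:
  2·area = 32
  edge (16, 10)→(2, 8): d=(-14,-2) top-left  bias=+0
  edge (2, 8)→(11, 7): d=(9,-1) top-left  bias=+0
  edge (11, 7)→(16, 10): d=(5,3) right/bottom  bias=-1
    (0,0)@(1, 1): e=[96,-64,0] → ·  [on edge]
    (5,3)@(11, 7): e=[32,0,0] → ·  [on edge]
    (4,4)@(9, 9): e=[0,16,16] → #  [on edge]
    (5,4)@(11, 9): e=[4,18,10] → #
    (6,4)@(13, 9): e=[8,20,4] → #
    (7,4)@(15, 9): e=[12,22,-2] → ·
    (4,5)@(9, 11): e=[-28,34,26] → ·
    (5,5)@(11, 11): e=[-24,36,20] → ·
    (6,5)@(13, 11): e=[-20,38,14] → ·
  covered (3 px):
    · · · · · · · · ·
    · · · · · · · · ·
    · · · · · · · · ·
    · · · · · · · · ·
    · · · · # # # · ·
    · · · · · · · · ·
T3:
  2·area = 70
  edge (15, 7)→(4, 2): d=(-11,-5) top-left  bias=+0
  edge (4, 2)→(18, 2): d=(14,0) top-left  bias=+0
  edge (18, 2)→(15, 7): d=(-3,5) right/bottom  bias=-1
    (3,1)@(7, 3): e=[4,14,52] → #
    (4,1)@(9, 3): e=[14,14,42] → #
    (5,1)@(11, 3): e=[24,14,32] → #
    (6,1)@(13, 3): e=[34,14,22] → #
    (7,1)@(15, 3): e=[44,14,12] → #
    (8,1)@(17, 3): e=[54,14,2] → #
    (3,2)@(7, 5): e=[-18,42,46] → ·
    (4,2)@(9, 5): e=[-8,42,36] → ·
    (5,2)@(11, 5): e=[2,42,26] → #
    (8,2)@(17, 5): e=[32,42,-4] → ·
    (5,3)@(11, 7): e=[-20,70,20] → ·
    (6,3)@(13, 7): e=[-10,70,10] → ·
    (7,3)@(15, 7): e=[0,70,0] → ·  [on edge]
  covered (9 px):
    · · · · · · · · ·
    · · · # # # # # #
    · · · · · # # # ·
    · · · · · · · · ·
    · · · · · · · · ·
    · · · · · · · · ·

Result: 14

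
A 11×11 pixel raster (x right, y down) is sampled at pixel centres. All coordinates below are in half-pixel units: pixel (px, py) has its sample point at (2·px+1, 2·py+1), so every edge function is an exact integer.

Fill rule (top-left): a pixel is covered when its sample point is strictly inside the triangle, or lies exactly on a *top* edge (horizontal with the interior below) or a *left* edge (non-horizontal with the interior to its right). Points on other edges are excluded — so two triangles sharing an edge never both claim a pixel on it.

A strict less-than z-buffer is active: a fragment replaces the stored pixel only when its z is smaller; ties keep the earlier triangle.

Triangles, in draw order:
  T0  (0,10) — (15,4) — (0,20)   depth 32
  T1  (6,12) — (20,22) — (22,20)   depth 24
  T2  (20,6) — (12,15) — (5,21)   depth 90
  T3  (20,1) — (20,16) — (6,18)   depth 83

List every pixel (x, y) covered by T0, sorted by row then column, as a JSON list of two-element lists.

T0:
  2·area = 150
  edge (0, 10)→(15, 4): d=(15,-6) top-left  bias=+0
  edge (15, 4)→(0, 20): d=(-15,16) right/bottom  bias=-1
  edge (0, 20)→(0, 10): d=(0,-10) top-left  bias=+0
    (6,2)@(13, 5): e=[3,17,130] → █
    (7,2)@(15, 5): e=[15,-15,150] → ·
    (4,3)@(9, 7): e=[9,51,90] → █
    (5,3)@(11, 7): e=[21,19,110] → █
    (6,3)@(13, 7): e=[33,-13,130] → ·
    (1,4)@(3, 9): e=[3,117,30] → █
    (2,4)@(5, 9): e=[15,85,50] → █
    (3,4)@(7, 9): e=[27,53,70] → █
    (5,4)@(11, 9): e=[51,-11,110] → ·
    (0,5)@(1, 11): e=[21,119,10] → █
    (4,5)@(9, 11): e=[69,-9,90] → ·
    (0,6)@(1, 13): e=[51,89,10] → █
  covered (17 px):
    · · · · · · · · · · ·
    · · · · · · · · · · ·
    · · · · · · █ · · · ·
    · · · · █ █ · · · · ·
    · █ █ █ █ · · · · · ·
    █ █ █ █ · · · · · · ·
    █ █ █ · · · · · · · ·
    █ █ · · · · · · · · ·
    █ · · · · · · · · · ·
    · · · · · · · · · · ·
    · · · · · · · · · · ·
T1:
  2·area = 48  (B↔C swapped to make it positive)
  edge (6, 12)→(22, 20): d=(16,8) right/bottom  bias=-1
  edge (22, 20)→(20, 22): d=(-2,2) right/bottom  bias=-1
  edge (20, 22)→(6, 12): d=(-14,-10) top-left  bias=+0
    (5,7)@(11, 15): e=[8,32,8] → █
    (6,7)@(13, 15): e=[-8,28,28] → ·
    (5,8)@(11, 17): e=[40,28,-20] → ·
    (6,8)@(13, 17): e=[24,24,0] → █  [on edge]
    (7,8)@(15, 17): e=[8,20,20] → █
    (8,8)@(17, 17): e=[-8,16,40] → ·
    (6,9)@(13, 19): e=[56,20,-28] → ·
    (7,9)@(15, 19): e=[40,16,-8] → ·
    (8,9)@(17, 19): e=[24,12,12] → █
    (9,9)@(19, 19): e=[8,8,32] → █
    (10,9)@(21, 19): e=[-8,4,52] → ·
    (8,10)@(17, 21): e=[56,8,-16] → ·
    (10,10)@(21, 21): e=[24,0,24] → ·  [on edge]
  covered (6 px):
    · · · · · · · · · · ·
    · · · · · · · · · · ·
    · · · · · · · · · · ·
    · · · · · · · · · · ·
    · · · · · · · · · · ·
    · · · · · · · · · · ·
    · · · · · · · · · · ·
    · · · · · █ · · · · ·
    · · · · · · █ █ · · ·
    · · · · · · · · █ █ ·
    · · · · · · · · · █ ·
T2:
  2·area = 15
  edge (20, 6)→(12, 15): d=(-8,9) right/bottom  bias=-1
  edge (12, 15)→(5, 21): d=(-7,6) right/bottom  bias=-1
  edge (5, 21)→(20, 6): d=(15,-15) top-left  bias=+0
    (10,2)@(21, 5): e=[-1,16,0] → ·  [on edge]
    (9,3)@(19, 7): e=[1,14,0] → █  [on edge]
    (10,3)@(21, 7): e=[-17,2,30] → ·
    (8,4)@(17, 9): e=[3,12,0] → █  [on edge]
    (9,4)@(19, 9): e=[-15,0,30] → ·  [on edge]
    (7,5)@(15, 11): e=[5,10,0] → █  [on edge]
    (8,5)@(17, 11): e=[-13,-2,30] → ·
    (6,6)@(13, 13): e=[7,8,0] → █  [on edge]
    (7,6)@(15, 13): e=[-11,-4,30] → ·
    (5,7)@(11, 15): e=[9,6,0] → █  [on edge]
    (6,7)@(13, 15): e=[-9,-6,30] → ·
    (4,8)@(9, 17): e=[11,4,0] → █  [on edge]
    (3,9)@(7, 19): e=[13,2,0] → █  [on edge]
    (2,10)@(5, 21): e=[15,0,0] → ·  [on edge]
  covered (7 px):
    · · · · · · · · · · ·
    · · · · · · · · · · ·
    · · · · · · · · · · ·
    · · · · · · · · · █ ·
    · · · · · · · · █ · ·
    · · · · · · · █ · · ·
    · · · · · · █ · · · ·
    · · · · · █ · · · · ·
    · · · · █ · · · · · ·
    · · · █ · · · · · · ·
    · · · · · · · · · · ·
T3:
  2·area = 210
  edge (20, 1)→(20, 16): d=(0,15) right/bottom  bias=-1
  edge (20, 16)→(6, 18): d=(-14,2) right/bottom  bias=-1
  edge (6, 18)→(20, 1): d=(14,-17) top-left  bias=+0
    (9,1)@(19, 3): e=[15,184,11] → █
    (10,1)@(21, 3): e=[-15,180,45] → ·
    (8,2)@(17, 5): e=[45,160,5] → █
    (10,2)@(21, 5): e=[-15,152,73] → ·
    (8,3)@(17, 7): e=[45,132,33] → █
    (10,3)@(21, 7): e=[-15,124,101] → ·
    (7,4)@(15, 9): e=[75,108,27] → █
    (10,4)@(21, 9): e=[-15,96,129] → ·
    (6,5)@(13, 11): e=[105,84,21] → █
    (10,5)@(21, 11): e=[-15,68,157] → ·
    (5,6)@(11, 13): e=[135,60,15] → █
    (10,6)@(21, 13): e=[-15,40,185] → ·
    (6,8)@(13, 17): e=[105,0,105] → ·  [on edge]
  covered (26 px):
    · · · · · · · · · · ·
    · · · · · · · · · █ ·
    · · · · · · · · █ █ ·
    · · · · · · · · █ █ ·
    · · · · · · · █ █ █ ·
    · · · · · · █ █ █ █ ·
    · · · · · █ █ █ █ █ ·
    · · · · █ █ █ █ █ █ ·
    · · · █ █ █ · · · · ·
    · · · · · · · · · · ·
    · · · · · · · · · · ·

Answer: [[6,2],[4,3],[5,3],[1,4],[2,4],[3,4],[4,4],[0,5],[1,5],[2,5],[3,5],[0,6],[1,6],[2,6],[0,7],[1,7],[0,8]]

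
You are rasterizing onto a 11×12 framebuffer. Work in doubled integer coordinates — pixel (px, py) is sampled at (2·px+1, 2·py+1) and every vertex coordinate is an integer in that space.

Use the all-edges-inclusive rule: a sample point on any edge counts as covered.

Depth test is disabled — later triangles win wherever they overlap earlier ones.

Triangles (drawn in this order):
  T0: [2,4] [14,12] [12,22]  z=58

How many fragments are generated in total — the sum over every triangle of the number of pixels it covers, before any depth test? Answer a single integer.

T0:
  2·area = 136
  edge (2, 4)→(14, 12): d=(12,8) inclusive
  edge (14, 12)→(12, 22): d=(-2,10) inclusive
  edge (12, 22)→(2, 4): d=(-10,-18) inclusive
    (1,2)@(3, 5): e=[4,124,8] → █
    (2,2)@(5, 5): e=[-12,104,44] → ·
    (1,3)@(3, 7): e=[28,120,-12] → ·
    (2,3)@(5, 7): e=[12,100,24] → █
    (3,3)@(7, 7): e=[-4,80,60] → ·
    (7,3)@(15, 7): e=[-68,0,204] → ·  [on edge]
    (2,4)@(5, 9): e=[36,96,4] → █
    (3,4)@(7, 9): e=[20,76,40] → █
    (4,4)@(9, 9): e=[4,56,76] → █
    (5,4)@(11, 9): e=[-12,36,112] → ·
    (2,5)@(5, 11): e=[60,92,-16] → ·
    (3,5)@(7, 11): e=[44,72,20] → █
    (3,6)@(7, 13): e=[68,68,0] → █  [on edge]
    (6,8)@(13, 17): e=[68,0,68] → █  [on edge]
  covered (18 px):
    · · · · · · · · · · ·
    · · · · · · · · · · ·
    · █ · · · · · · · · ·
    · · █ · · · · · · · ·
    · · █ █ █ · · · · · ·
    · · · █ █ █ · · · · ·
    · · · █ █ █ █ · · · ·
    · · · · █ █ █ · · · ·
    · · · · · █ █ · · · ·
    · · · · · █ · · · · ·
    · · · · · · · · · · ·
    · · · · · · · · · · ·

Answer: 18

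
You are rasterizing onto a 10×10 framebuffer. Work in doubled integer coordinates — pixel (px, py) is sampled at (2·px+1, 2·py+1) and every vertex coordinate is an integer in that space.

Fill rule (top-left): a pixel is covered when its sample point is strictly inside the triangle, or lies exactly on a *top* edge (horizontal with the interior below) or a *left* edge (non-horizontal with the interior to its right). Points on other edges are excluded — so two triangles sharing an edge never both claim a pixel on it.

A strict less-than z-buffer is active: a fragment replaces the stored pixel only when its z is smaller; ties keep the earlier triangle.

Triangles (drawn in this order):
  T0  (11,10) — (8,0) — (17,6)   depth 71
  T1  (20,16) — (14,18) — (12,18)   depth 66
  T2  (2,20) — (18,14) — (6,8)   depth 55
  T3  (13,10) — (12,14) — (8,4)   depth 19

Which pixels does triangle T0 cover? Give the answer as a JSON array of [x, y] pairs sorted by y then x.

T0:
  2·area = 72
  edge (11, 10)→(8, 0): d=(-3,-10) top-left  bias=+0
  edge (8, 0)→(17, 6): d=(9,6) right/bottom  bias=-1
  edge (17, 6)→(11, 10): d=(-6,4) right/bottom  bias=-1
    (4,0)@(9, 1): e=[7,3,62] → #
    (5,0)@(11, 1): e=[27,-9,54] → ·
    (4,1)@(9, 3): e=[1,21,50] → #
    (5,1)@(11, 3): e=[21,9,42] → #
    (6,1)@(13, 3): e=[41,-3,34] → ·
    (4,2)@(9, 5): e=[-5,39,38] → ·
    (5,2)@(11, 5): e=[15,27,30] → #
    (6,2)@(13, 5): e=[35,15,22] → #
    (7,2)@(15, 5): e=[55,3,14] → #
    (8,2)@(17, 5): e=[75,-9,6] → ·
    (5,3)@(11, 7): e=[9,45,18] → #
    (8,3)@(17, 7): e=[69,9,-6] → ·
  covered (10 px):
    · · · · # · · · · ·
    · · · · # # · · · ·
    · · · · · # # # · ·
    · · · · · # # # · ·
    · · · · · # · · · ·
    · · · · · · · · · ·
    · · · · · · · · · ·
    · · · · · · · · · ·
    · · · · · · · · · ·
    · · · · · · · · · ·
T1:
  2·area = 4
  edge (20, 16)→(14, 18): d=(-6,2) right/bottom  bias=-1
  edge (14, 18)→(12, 18): d=(-2,0) right/bottom  bias=-1
  edge (12, 18)→(20, 16): d=(8,-2) top-left  bias=+0
    (8,8)@(17, 17): e=[0,2,2] → ·  [on edge]
    (5,9)@(11, 19): e=[0,-2,6] → ·  [on edge]
  covered (0 px):
    · · · · · · · · · ·
    · · · · · · · · · ·
    · · · · · · · · · ·
    · · · · · · · · · ·
    · · · · · · · · · ·
    · · · · · · · · · ·
    · · · · · · · · · ·
    · · · · · · · · · ·
    · · · · · · · · · ·
    · · · · · · · · · ·
T2:
  2·area = 168  (B↔C swapped to make it positive)
  edge (2, 20)→(6, 8): d=(4,-12) top-left  bias=+0
  edge (6, 8)→(18, 14): d=(12,6) right/bottom  bias=-1
  edge (18, 14)→(2, 20): d=(-16,6) right/bottom  bias=-1
    (3,2)@(7, 5): e=[0,-42,210] → ·  [on edge]
    (3,4)@(7, 9): e=[16,6,146] → #
    (4,4)@(9, 9): e=[40,-6,134] → ·
    (2,5)@(5, 11): e=[0,42,126] → #  [on edge]
    (4,5)@(9, 11): e=[48,18,102] → #
    (5,5)@(11, 11): e=[72,6,90] → #
    (6,5)@(13, 11): e=[96,-6,78] → ·
    (2,6)@(5, 13): e=[8,66,94] → #
    (6,6)@(13, 13): e=[104,18,46] → #
    (7,6)@(15, 13): e=[128,6,34] → #
    (8,6)@(17, 13): e=[152,-6,22] → ·
    (2,7)@(5, 15): e=[16,90,62] → #
    (1,8)@(3, 17): e=[0,126,42] → #  [on edge]
  covered (22 px):
    · · · · · · · · · ·
    · · · · · · · · · ·
    · · · · · · · · · ·
    · · · · · · · · · ·
    · · · # · · · · · ·
    · · # # # # · · · ·
    · · # # # # # # · ·
    · · # # # # # # · ·
    · # # # # · · · · ·
    · # · · · · · · · ·
T3:
  2·area = 26
  edge (13, 10)→(12, 14): d=(-1,4) right/bottom  bias=-1
  edge (12, 14)→(8, 4): d=(-4,-10) top-left  bias=+0
  edge (8, 4)→(13, 10): d=(5,6) right/bottom  bias=-1
    (5,4)@(11, 9): e=[9,10,7] → #
    (6,4)@(13, 9): e=[1,30,-5] → ·
    (5,5)@(11, 11): e=[7,2,17] → #
    (6,5)@(13, 11): e=[-1,22,5] → ·
    (5,6)@(11, 13): e=[5,-6,27] → ·
  covered (2 px):
    · · · · · · · · · ·
    · · · · · · · · · ·
    · · · · · · · · · ·
    · · · · · · · · · ·
    · · · · · # · · · ·
    · · · · · # · · · ·
    · · · · · · · · · ·
    · · · · · · · · · ·
    · · · · · · · · · ·
    · · · · · · · · · ·

Result: [[4,0],[4,1],[5,1],[5,2],[6,2],[7,2],[5,3],[6,3],[7,3],[5,4]]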